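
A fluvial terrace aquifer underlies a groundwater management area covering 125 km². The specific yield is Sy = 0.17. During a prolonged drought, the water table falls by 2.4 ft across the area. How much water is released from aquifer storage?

ΔV ≈ 1.55 × 10^7 m³

A = 125 km² = 1.25 × 10^8 m²
Δh = 2.4 ft = 0.7315 m
ΔV = Sy × A × Δh = 0.17 × 1.25 × 10^8 m² × 0.7315 m = 1.554 × 10^7 m³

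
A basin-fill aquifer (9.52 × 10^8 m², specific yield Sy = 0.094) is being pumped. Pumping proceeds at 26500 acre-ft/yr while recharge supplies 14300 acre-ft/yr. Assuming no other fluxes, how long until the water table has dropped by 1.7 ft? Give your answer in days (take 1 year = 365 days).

t ≈ 1120 days

Δh = 1.7 ft = 0.5182 m
ΔV = Sy × A × Δh = 0.094 × 9.52 × 10^8 × 0.5182 = 4.637 × 10^7 m³
Net withdrawal = 26500 − 14300 = 12200 acre-ft/yr = 41230 m³/d
t = ΔV / Q = 4.637 × 10^7 m³ / 41230 m³/d = 1125 d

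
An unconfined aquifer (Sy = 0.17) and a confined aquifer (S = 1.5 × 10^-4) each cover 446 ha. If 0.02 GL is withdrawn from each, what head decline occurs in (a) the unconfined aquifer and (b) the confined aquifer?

Δh_u ≈ 0.0264 m; Δh_c ≈ 29.9 m

A = 446 ha = 4.46 × 10^6 m²
ΔV = 0.02 GL = 20000 m³
Unconfined: Δh_u = ΔV/(Sy·A) = 20000/(0.17 × 4.46 × 10^6) = 0.02638 m
Confined: Δh_c = ΔV/(S·A) = 20000/(1.5 × 10^-4 × 4.46 × 10^6) = 29.9 m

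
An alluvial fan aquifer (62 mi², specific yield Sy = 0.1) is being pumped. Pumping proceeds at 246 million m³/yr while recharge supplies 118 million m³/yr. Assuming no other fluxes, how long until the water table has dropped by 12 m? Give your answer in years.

t ≈ 1.51 years

A = 62 mi² = 1.606 × 10^8 m²
ΔV = Sy × A × Δh = 0.1 × 1.606 × 10^8 × 12 = 1.927 × 10^8 m³
Net withdrawal = 246 − 118 = 128 million m³/yr = 3.507 × 10^5 m³/d
t = ΔV / Q = 1.927 × 10^8 m³ / 3.507 × 10^5 m³/d = 549.5 d
t = 549.5 d ≈ 1.505 years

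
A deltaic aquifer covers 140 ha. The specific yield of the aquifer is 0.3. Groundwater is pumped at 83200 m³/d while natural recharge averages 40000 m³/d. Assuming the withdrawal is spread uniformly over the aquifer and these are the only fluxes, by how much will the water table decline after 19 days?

Δh ≈ 1.95 m

A = 140 ha = 1.4 × 10^6 m²
Net abstraction = 83200 − 40000 = 43200 m³/d
ΔV = Q × t = 43200 m³/d × 19 d = 8.208 × 10^5 m³
Δh = ΔV / (Sy × A) = 8.208 × 10^5 / (0.3 × 1.4 × 10^6) = 1.954 m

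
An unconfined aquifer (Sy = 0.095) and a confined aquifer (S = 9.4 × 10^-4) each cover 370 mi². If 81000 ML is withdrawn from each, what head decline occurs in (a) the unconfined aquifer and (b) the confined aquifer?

A = 370 mi² = 9.583 × 10^8 m²
ΔV = 81000 ML = 8.1 × 10^7 m³
Unconfined: Δh_u = ΔV/(Sy·A) = 8.1 × 10^7/(0.095 × 9.583 × 10^8) = 0.8897 m
Confined: Δh_c = ΔV/(S·A) = 8.1 × 10^7/(9.4 × 10^-4 × 9.583 × 10^8) = 89.92 m

Δh_u ≈ 0.89 m; Δh_c ≈ 89.9 m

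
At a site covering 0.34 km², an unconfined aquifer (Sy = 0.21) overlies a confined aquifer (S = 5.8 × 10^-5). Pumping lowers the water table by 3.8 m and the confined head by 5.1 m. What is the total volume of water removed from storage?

ΔV ≈ 2.71 × 10^5 m³

A = 0.34 km² = 3.4 × 10^5 m²
Unconfined: ΔV_u = Sy × A × Δh_u = 0.21 × 3.4 × 10^5 × 3.8 = 2.713 × 10^5 m³
Confined: ΔV_c = S × A × Δh_c = 5.8 × 10^-5 × 3.4 × 10^5 × 5.1 = 100.6 m³
Total ΔV = 2.713 × 10^5 + 100.6 = 2.714 × 10^5 m³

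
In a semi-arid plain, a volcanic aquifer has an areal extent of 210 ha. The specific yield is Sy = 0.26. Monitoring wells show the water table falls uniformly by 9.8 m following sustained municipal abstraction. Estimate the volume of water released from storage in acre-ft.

ΔV ≈ 4340 acre-ft

A = 210 ha = 2.1 × 10^6 m²
ΔV = Sy × A × Δh = 0.26 × 2.1 × 10^6 m² × 9.8 m = 5.351 × 10^6 m³
ΔV = 5.351 × 10^6 m³ = 4338 acre-ft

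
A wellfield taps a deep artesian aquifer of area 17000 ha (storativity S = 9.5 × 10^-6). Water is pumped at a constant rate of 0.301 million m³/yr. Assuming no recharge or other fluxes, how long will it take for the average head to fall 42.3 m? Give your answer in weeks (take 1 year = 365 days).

A = 17000 ha = 1.7 × 10^8 m²
ΔV = S × A × Δh = 9.5 × 10^-6 × 1.7 × 10^8 × 42.3 = 68310 m³
Q = 0.301 million m³/yr = 824.7 m³/d
t = ΔV / Q = 68310 m³ / 824.7 m³/d = 82.84 d
t = 82.84 d ≈ 11.83 weeks

t ≈ 11.8 weeks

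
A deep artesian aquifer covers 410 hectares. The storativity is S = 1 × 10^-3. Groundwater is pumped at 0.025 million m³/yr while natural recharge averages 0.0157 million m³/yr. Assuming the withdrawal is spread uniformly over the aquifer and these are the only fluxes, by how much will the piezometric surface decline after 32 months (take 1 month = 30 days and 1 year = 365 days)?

A = 410 hectares = 4.1 × 10^6 m²
Net abstraction = 0.025 − 0.0157 = 0.0093 million m³/yr
Q_net = 0.0093 million m³/yr = 25.48 m³/d
t = 32 months = 960 d
ΔV = Q × t = 25.48 m³/d × 960 d = 24460 m³
Δh = ΔV / (S × A) = 24460 / (0.001 × 4.1 × 10^6) = 5.966 m

Δh ≈ 5.97 m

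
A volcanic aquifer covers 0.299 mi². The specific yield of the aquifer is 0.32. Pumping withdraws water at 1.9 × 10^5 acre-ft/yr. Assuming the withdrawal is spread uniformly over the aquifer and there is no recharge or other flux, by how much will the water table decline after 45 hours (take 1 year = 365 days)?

Δh ≈ 4.86 m

A = 0.299 mi² = 7.744 × 10^5 m²
Q = 1.9 × 10^5 acre-ft/yr = 6.421 × 10^5 m³/d
t = 45 hours = 1.875 d
ΔV = Q × t = 6.421 × 10^5 m³/d × 1.875 d = 1.204 × 10^6 m³
Δh = ΔV / (Sy × A) = 1.204 × 10^6 / (0.32 × 7.744 × 10^5) = 4.858 m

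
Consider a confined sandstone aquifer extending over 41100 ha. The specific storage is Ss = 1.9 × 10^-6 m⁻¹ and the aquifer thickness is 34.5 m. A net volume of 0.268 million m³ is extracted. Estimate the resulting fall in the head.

S = Ss × b = 1.9 × 10^-6 m⁻¹ × 34.5 m = 6.555 × 10^-5
A = 41100 ha = 4.11 × 10^8 m²
ΔV = 0.268 million m³ = 2.68 × 10^5 m³
Δh = ΔV / (S × A) = 2.68 × 10^5 m³ / (6.555 × 10^-5 × 4.11 × 10^8 m²) = 9.948 m

Δh ≈ 9.95 m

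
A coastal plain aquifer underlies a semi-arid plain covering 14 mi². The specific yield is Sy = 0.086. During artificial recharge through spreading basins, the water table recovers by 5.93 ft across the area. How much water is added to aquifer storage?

A = 14 mi² = 3.626 × 10^7 m²
Δh = 5.93 ft = 1.807 m
ΔV = Sy × A × Δh = 0.086 × 3.626 × 10^7 m² × 1.807 m = 5.636 × 10^6 m³

ΔV ≈ 5.64 × 10^6 m³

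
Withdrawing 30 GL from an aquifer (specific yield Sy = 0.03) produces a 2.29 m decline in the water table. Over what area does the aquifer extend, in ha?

ΔV = 30 GL = 3 × 10^7 m³
A = ΔV / (Sy × Δh) = 3 × 10^7 / (0.03 × 2.29) = 4.367 × 10^8 m²
A = 4.367 × 10^8 m² = 43670 ha

A ≈ 43700 ha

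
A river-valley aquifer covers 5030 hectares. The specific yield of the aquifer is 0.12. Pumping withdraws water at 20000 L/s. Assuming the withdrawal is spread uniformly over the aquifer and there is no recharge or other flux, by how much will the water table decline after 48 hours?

Δh ≈ 0.573 m

A = 5030 hectares = 5.03 × 10^7 m²
Q = 20000 L/s = 1.728 × 10^6 m³/d
t = 48 hours = 2 d
ΔV = Q × t = 1.728 × 10^6 m³/d × 2 d = 3.456 × 10^6 m³
Δh = ΔV / (Sy × A) = 3.456 × 10^6 / (0.12 × 5.03 × 10^7) = 0.5726 m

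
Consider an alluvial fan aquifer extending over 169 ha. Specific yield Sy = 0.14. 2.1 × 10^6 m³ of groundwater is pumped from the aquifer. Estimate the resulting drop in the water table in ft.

A = 169 ha = 1.69 × 10^6 m²
Δh = ΔV / (Sy × A) = 2.1 × 10^6 m³ / (0.14 × 1.69 × 10^6 m²) = 8.876 m
Δh = 8.876 m = 29.12 ft

Δh ≈ 29.1 ft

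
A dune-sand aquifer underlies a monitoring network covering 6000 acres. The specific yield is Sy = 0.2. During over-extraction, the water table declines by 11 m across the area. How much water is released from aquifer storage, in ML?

A = 6000 acres = 2.428 × 10^7 m²
ΔV = Sy × A × Δh = 0.2 × 2.428 × 10^7 m² × 11 m = 5.342 × 10^7 m³
ΔV = 5.342 × 10^7 m³ = 53420 ML

ΔV ≈ 53400 ML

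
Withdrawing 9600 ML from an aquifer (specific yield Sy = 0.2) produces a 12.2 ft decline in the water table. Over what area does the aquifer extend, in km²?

Δh = 12.2 ft = 3.719 m
ΔV = 9600 ML = 9.6 × 10^6 m³
A = ΔV / (Sy × Δh) = 9.6 × 10^6 / (0.2 × 3.719) = 1.291 × 10^7 m²
A = 1.291 × 10^7 m² = 12.91 km²

A ≈ 12.9 km²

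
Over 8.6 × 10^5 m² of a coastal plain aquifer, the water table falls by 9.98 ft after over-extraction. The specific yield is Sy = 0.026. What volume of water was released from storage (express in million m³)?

Δh = 9.98 ft = 3.042 m
ΔV = Sy × A × Δh = 0.026 × 8.6 × 10^5 m² × 3.042 m = 68020 m³
ΔV = 68020 m³ = 0.06802 million m³

ΔV ≈ 0.068 million m³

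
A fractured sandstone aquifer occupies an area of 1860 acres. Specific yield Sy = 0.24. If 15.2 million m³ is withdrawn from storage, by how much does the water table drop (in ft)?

A = 1860 acres = 7.527 × 10^6 m²
ΔV = 15.2 million m³ = 1.52 × 10^7 m³
Δh = ΔV / (Sy × A) = 1.52 × 10^7 m³ / (0.24 × 7.527 × 10^6 m²) = 8.414 m
Δh = 8.414 m = 27.6 ft

Δh ≈ 27.6 ft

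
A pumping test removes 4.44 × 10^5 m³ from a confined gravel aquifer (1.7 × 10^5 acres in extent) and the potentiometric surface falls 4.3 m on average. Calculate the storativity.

A = 1.7 × 10^5 acres = 6.88 × 10^8 m²
S = ΔV / (A × Δh) = 4.44 × 10^5 m³ / (6.88 × 10^8 m² × 4.3 m) = 1.501 × 10^-4

S ≈ 1.5 × 10^-4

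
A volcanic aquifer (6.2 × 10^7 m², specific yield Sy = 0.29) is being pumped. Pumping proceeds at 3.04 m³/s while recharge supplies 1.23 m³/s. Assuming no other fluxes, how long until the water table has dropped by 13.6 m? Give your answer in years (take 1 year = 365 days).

ΔV = Sy × A × Δh = 0.29 × 6.2 × 10^7 × 13.6 = 2.445 × 10^8 m³
Net withdrawal = 3.04 − 1.23 = 1.81 m³/s = 1.564 × 10^5 m³/d
t = ΔV / Q = 2.445 × 10^8 m³ / 1.564 × 10^5 m³/d = 1564 d
t = 1564 d ≈ 4.284 years

t ≈ 4.28 years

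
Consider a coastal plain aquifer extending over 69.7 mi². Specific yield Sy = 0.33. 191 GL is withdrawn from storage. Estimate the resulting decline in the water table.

Δh ≈ 3.21 m

A = 69.7 mi² = 1.805 × 10^8 m²
ΔV = 191 GL = 1.91 × 10^8 m³
Δh = ΔV / (Sy × A) = 1.91 × 10^8 m³ / (0.33 × 1.805 × 10^8 m²) = 3.206 m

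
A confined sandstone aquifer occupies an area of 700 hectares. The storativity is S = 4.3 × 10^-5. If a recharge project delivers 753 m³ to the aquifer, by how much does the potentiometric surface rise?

A = 700 hectares = 7 × 10^6 m²
Δh = ΔV / (S × A) = 753 m³ / (4.3 × 10^-5 × 7 × 10^6 m²) = 2.502 m

Δh ≈ 2.5 m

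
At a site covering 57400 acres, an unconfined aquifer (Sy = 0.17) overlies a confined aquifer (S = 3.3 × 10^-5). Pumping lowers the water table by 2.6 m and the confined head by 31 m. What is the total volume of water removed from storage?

ΔV ≈ 1.03 × 10^8 m³

A = 57400 acres = 2.323 × 10^8 m²
Unconfined: ΔV_u = Sy × A × Δh_u = 0.17 × 2.323 × 10^8 × 2.6 = 1.027 × 10^8 m³
Confined: ΔV_c = S × A × Δh_c = 3.3 × 10^-5 × 2.323 × 10^8 × 31 = 2.376 × 10^5 m³
Total ΔV = 1.027 × 10^8 + 2.376 × 10^5 = 1.029 × 10^8 m³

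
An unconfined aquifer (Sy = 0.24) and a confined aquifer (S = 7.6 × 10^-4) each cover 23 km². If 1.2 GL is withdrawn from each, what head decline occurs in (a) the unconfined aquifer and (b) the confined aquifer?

Δh_u ≈ 0.217 m; Δh_c ≈ 68.6 m

A = 23 km² = 2.3 × 10^7 m²
ΔV = 1.2 GL = 1.2 × 10^6 m³
Unconfined: Δh_u = ΔV/(Sy·A) = 1.2 × 10^6/(0.24 × 2.3 × 10^7) = 0.2174 m
Confined: Δh_c = ΔV/(S·A) = 1.2 × 10^6/(7.6 × 10^-4 × 2.3 × 10^7) = 68.65 m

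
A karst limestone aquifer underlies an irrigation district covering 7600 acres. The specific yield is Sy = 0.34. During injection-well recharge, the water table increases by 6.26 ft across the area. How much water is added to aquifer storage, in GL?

A = 7600 acres = 3.076 × 10^7 m²
Δh = 6.26 ft = 1.908 m
ΔV = Sy × A × Δh = 0.34 × 3.076 × 10^7 m² × 1.908 m = 1.995 × 10^7 m³
ΔV = 1.995 × 10^7 m³ = 19.95 GL

ΔV ≈ 20 GL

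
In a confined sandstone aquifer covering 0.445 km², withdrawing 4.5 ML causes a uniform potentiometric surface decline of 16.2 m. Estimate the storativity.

A = 0.445 km² = 4.45 × 10^5 m²
ΔV = 4.5 ML = 4500 m³
S = ΔV / (A × Δh) = 4500 m³ / (4.45 × 10^5 m² × 16.2 m) = 6.242 × 10^-4

S ≈ 6.2 × 10^-4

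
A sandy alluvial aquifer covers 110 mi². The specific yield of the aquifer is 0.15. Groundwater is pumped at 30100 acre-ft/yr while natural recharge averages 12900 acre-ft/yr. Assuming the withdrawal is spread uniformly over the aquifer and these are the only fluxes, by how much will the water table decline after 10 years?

Δh ≈ 4.96 m

A = 110 mi² = 2.849 × 10^8 m²
Net abstraction = 30100 − 12900 = 17200 acre-ft/yr
Q_net = 17200 acre-ft/yr = 58130 m³/d
t = 10 years = 3650 d
ΔV = Q × t = 58130 m³/d × 3650 d = 2.122 × 10^8 m³
Δh = ΔV / (Sy × A) = 2.122 × 10^8 / (0.15 × 2.849 × 10^8) = 4.965 m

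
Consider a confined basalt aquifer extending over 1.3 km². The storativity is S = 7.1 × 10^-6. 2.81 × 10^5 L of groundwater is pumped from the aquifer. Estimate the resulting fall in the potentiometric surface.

Δh ≈ 30.4 m

A = 1.3 km² = 1.3 × 10^6 m²
ΔV = 2.81 × 10^5 L = 281 m³
Δh = ΔV / (S × A) = 281 m³ / (7.1 × 10^-6 × 1.3 × 10^6 m²) = 30.44 m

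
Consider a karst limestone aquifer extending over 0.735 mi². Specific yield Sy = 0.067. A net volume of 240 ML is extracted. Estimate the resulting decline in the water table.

A = 0.735 mi² = 1.904 × 10^6 m²
ΔV = 240 ML = 2.4 × 10^5 m³
Δh = ΔV / (Sy × A) = 2.4 × 10^5 m³ / (0.067 × 1.904 × 10^6 m²) = 1.882 m

Δh ≈ 1.88 m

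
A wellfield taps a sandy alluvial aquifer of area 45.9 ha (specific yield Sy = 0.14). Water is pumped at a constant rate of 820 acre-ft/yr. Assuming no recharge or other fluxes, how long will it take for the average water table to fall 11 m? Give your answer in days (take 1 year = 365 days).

t ≈ 255 days

A = 45.9 ha = 4.59 × 10^5 m²
ΔV = Sy × A × Δh = 0.14 × 4.59 × 10^5 × 11 = 7.069 × 10^5 m³
Q = 820 acre-ft/yr = 2771 m³/d
t = ΔV / Q = 7.069 × 10^5 m³ / 2771 m³/d = 255.1 d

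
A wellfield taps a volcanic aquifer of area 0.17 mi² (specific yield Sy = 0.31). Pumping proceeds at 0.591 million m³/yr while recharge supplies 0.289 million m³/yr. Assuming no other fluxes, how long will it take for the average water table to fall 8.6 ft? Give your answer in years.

t ≈ 1.18 years

A = 0.17 mi² = 4.403 × 10^5 m²
Δh = 8.6 ft = 2.621 m
ΔV = Sy × A × Δh = 0.31 × 4.403 × 10^5 × 2.621 = 3.578 × 10^5 m³
Net withdrawal = 0.591 − 0.289 = 0.302 million m³/yr = 827.4 m³/d
t = ΔV / Q = 3.578 × 10^5 m³ / 827.4 m³/d = 432.4 d
t = 432.4 d ≈ 1.185 years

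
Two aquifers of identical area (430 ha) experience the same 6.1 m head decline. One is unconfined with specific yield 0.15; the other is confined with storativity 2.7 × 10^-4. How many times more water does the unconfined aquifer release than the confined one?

ΔV_u / ΔV_c ≈ 556

A = 430 ha = 4.3 × 10^6 m²
Unconfined: ΔV_u = Sy × A × Δh = 0.15 × 4.3 × 10^6 × 6.1 = 3.934 × 10^6 m³
Confined: ΔV_c = S × A × Δh = 2.7 × 10^-4 × 4.3 × 10^6 × 6.1 = 7082 m³
Ratio = ΔV_u / ΔV_c = Sy / S = 0.15 / 2.7 × 10^-4 = 555.6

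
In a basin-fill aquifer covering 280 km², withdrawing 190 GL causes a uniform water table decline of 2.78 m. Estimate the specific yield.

A = 280 km² = 2.8 × 10^8 m²
ΔV = 190 GL = 1.9 × 10^8 m³
Sy = ΔV / (A × Δh) = 1.9 × 10^8 m³ / (2.8 × 10^8 m² × 2.78 m) = 0.2441

Sy ≈ 0.24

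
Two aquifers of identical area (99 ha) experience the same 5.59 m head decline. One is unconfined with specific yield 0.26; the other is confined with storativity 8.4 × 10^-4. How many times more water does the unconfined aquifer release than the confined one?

A = 99 ha = 9.9 × 10^5 m²
Unconfined: ΔV_u = Sy × A × Δh = 0.26 × 9.9 × 10^5 × 5.59 = 1.439 × 10^6 m³
Confined: ΔV_c = S × A × Δh = 8.4 × 10^-4 × 9.9 × 10^5 × 5.59 = 4649 m³
Ratio = ΔV_u / ΔV_c = Sy / S = 0.26 / 8.4 × 10^-4 = 309.5

ΔV_u / ΔV_c ≈ 310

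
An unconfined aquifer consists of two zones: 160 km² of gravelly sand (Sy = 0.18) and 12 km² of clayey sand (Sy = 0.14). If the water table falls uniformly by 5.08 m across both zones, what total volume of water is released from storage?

ΔV ≈ 1.55 × 10^8 m³

A₁ = 160 km² = 1.6 × 10^8 m²; A₂ = 12 km² = 1.2 × 10^7 m²
ΔV₁ = 0.18 × 1.6 × 10^8 × 5.08 = 1.463 × 10^8 m³
ΔV₂ = 0.14 × 1.2 × 10^7 × 5.08 = 8.534 × 10^6 m³
ΔV = ΔV₁ + ΔV₂ = 1.548 × 10^8 m³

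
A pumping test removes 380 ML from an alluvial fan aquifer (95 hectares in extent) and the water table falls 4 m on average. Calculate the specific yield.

A = 95 hectares = 9.5 × 10^5 m²
ΔV = 380 ML = 3.8 × 10^5 m³
Sy = ΔV / (A × Δh) = 3.8 × 10^5 m³ / (9.5 × 10^5 m² × 4 m) = 0.1

Sy ≈ 0.1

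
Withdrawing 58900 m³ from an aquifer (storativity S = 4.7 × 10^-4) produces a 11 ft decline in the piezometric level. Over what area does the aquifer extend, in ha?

A ≈ 3740 ha

Δh = 11 ft = 3.353 m
A = ΔV / (S × Δh) = 58900 / (4.7 × 10^-4 × 3.353) = 3.738 × 10^7 m²
A = 3.738 × 10^7 m² = 3738 ha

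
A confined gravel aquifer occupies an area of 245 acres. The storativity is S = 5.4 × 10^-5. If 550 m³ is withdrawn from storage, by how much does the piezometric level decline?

Δh ≈ 10.3 m

A = 245 acres = 9.915 × 10^5 m²
Δh = ΔV / (S × A) = 550 m³ / (5.4 × 10^-5 × 9.915 × 10^5 m²) = 10.27 m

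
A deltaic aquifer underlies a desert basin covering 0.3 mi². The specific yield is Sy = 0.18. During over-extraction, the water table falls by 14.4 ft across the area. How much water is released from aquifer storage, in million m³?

ΔV ≈ 0.614 million m³

A = 0.3 mi² = 7.77 × 10^5 m²
Δh = 14.4 ft = 4.389 m
ΔV = Sy × A × Δh = 0.18 × 7.77 × 10^5 m² × 4.389 m = 6.139 × 10^5 m³
ΔV = 6.139 × 10^5 m³ = 0.6139 million m³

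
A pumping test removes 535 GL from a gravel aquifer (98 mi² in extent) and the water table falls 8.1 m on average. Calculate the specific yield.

A = 98 mi² = 2.538 × 10^8 m²
ΔV = 535 GL = 5.35 × 10^8 m³
Sy = ΔV / (A × Δh) = 5.35 × 10^8 m³ / (2.538 × 10^8 m² × 8.1 m) = 0.2602

Sy ≈ 0.26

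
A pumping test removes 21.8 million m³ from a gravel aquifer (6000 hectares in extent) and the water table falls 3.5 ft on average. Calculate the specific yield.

A = 6000 hectares = 6 × 10^7 m²
Δh = 3.5 ft = 1.067 m
ΔV = 21.8 million m³ = 2.18 × 10^7 m³
Sy = ΔV / (A × Δh) = 2.18 × 10^7 m³ / (6 × 10^7 m² × 1.067 m) = 0.3406

Sy ≈ 0.34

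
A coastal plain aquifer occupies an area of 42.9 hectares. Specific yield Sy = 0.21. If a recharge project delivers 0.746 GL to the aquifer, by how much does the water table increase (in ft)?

Δh ≈ 27.2 ft

A = 42.9 hectares = 4.29 × 10^5 m²
ΔV = 0.746 GL = 7.46 × 10^5 m³
Δh = ΔV / (Sy × A) = 7.46 × 10^5 m³ / (0.21 × 4.29 × 10^5 m²) = 8.281 m
Δh = 8.281 m = 27.17 ft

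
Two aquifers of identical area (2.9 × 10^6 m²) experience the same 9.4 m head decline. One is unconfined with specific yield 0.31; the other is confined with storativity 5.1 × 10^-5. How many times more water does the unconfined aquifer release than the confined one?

Unconfined: ΔV_u = Sy × A × Δh = 0.31 × 2.9 × 10^6 × 9.4 = 8.451 × 10^6 m³
Confined: ΔV_c = S × A × Δh = 5.1 × 10^-5 × 2.9 × 10^6 × 9.4 = 1390 m³
Ratio = ΔV_u / ΔV_c = Sy / S = 0.31 / 5.1 × 10^-5 = 6078

ΔV_u / ΔV_c ≈ 6080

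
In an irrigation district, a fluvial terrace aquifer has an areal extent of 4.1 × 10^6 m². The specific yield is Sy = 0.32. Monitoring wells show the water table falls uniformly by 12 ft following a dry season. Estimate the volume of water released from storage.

ΔV ≈ 4.8 × 10^6 m³

Δh = 12 ft = 3.658 m
ΔV = Sy × A × Δh = 0.32 × 4.1 × 10^6 m² × 3.658 m = 4.799 × 10^6 m³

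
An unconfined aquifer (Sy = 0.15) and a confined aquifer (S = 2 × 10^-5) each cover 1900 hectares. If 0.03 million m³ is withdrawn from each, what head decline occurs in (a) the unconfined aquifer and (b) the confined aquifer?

Δh_u ≈ 0.0105 m; Δh_c ≈ 78.9 m

A = 1900 hectares = 1.9 × 10^7 m²
ΔV = 0.03 million m³ = 30000 m³
Unconfined: Δh_u = ΔV/(Sy·A) = 30000/(0.15 × 1.9 × 10^7) = 0.01053 m
Confined: Δh_c = ΔV/(S·A) = 30000/(2 × 10^-5 × 1.9 × 10^7) = 78.95 m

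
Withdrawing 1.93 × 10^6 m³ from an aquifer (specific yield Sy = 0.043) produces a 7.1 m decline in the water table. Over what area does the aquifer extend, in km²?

A = ΔV / (Sy × Δh) = 1.93 × 10^6 / (0.043 × 7.1) = 6.322 × 10^6 m²
A = 6.322 × 10^6 m² = 6.322 km²

A ≈ 6.32 km²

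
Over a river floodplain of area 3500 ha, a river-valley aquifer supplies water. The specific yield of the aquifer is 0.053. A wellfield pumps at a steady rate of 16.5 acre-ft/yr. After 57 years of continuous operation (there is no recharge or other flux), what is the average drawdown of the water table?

Δh ≈ 0.625 m

A = 3500 ha = 3.5 × 10^7 m²
Q = 16.5 acre-ft/yr = 55.76 m³/d
t = 57 years = 20800 d
ΔV = Q × t = 55.76 m³/d × 20800 d = 1.16 × 10^6 m³
Δh = ΔV / (Sy × A) = 1.16 × 10^6 / (0.053 × 3.5 × 10^7) = 0.6254 m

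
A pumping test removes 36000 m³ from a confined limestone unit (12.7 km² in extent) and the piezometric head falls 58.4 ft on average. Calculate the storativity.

A = 12.7 km² = 1.27 × 10^7 m²
Δh = 58.4 ft = 17.8 m
S = ΔV / (A × Δh) = 36000 m³ / (1.27 × 10^7 m² × 17.8 m) = 1.592 × 10^-4

S ≈ 1.6 × 10^-4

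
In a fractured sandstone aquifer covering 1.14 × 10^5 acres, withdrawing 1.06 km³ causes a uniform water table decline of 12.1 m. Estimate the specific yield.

Sy ≈ 0.19

A = 1.14 × 10^5 acres = 4.613 × 10^8 m²
ΔV = 1.06 km³ = 1.06 × 10^9 m³
Sy = ΔV / (A × Δh) = 1.06 × 10^9 m³ / (4.613 × 10^8 m² × 12.1 m) = 0.1899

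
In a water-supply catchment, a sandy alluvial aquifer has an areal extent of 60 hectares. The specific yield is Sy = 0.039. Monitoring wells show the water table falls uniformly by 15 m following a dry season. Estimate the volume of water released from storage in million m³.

ΔV ≈ 0.351 million m³

A = 60 hectares = 6 × 10^5 m²
ΔV = Sy × A × Δh = 0.039 × 6 × 10^5 m² × 15 m = 3.51 × 10^5 m³
ΔV = 3.51 × 10^5 m³ = 0.351 million m³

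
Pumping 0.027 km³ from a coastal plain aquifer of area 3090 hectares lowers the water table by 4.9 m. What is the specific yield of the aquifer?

A = 3090 hectares = 3.09 × 10^7 m²
ΔV = 0.027 km³ = 2.7 × 10^7 m³
Sy = ΔV / (A × Δh) = 2.7 × 10^7 m³ / (3.09 × 10^7 m² × 4.9 m) = 0.1783

Sy ≈ 0.18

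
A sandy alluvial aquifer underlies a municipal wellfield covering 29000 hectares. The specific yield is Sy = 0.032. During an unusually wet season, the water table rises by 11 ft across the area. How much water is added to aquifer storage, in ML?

A = 29000 hectares = 2.9 × 10^8 m²
Δh = 11 ft = 3.353 m
ΔV = Sy × A × Δh = 0.032 × 2.9 × 10^8 m² × 3.353 m = 3.111 × 10^7 m³
ΔV = 3.111 × 10^7 m³ = 31110 ML

ΔV ≈ 31100 ML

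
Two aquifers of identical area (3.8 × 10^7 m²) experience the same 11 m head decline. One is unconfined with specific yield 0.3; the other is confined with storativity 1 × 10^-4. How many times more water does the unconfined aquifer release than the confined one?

Unconfined: ΔV_u = Sy × A × Δh = 0.3 × 3.8 × 10^7 × 11 = 1.254 × 10^8 m³
Confined: ΔV_c = S × A × Δh = 1 × 10^-4 × 3.8 × 10^7 × 11 = 41800 m³
Ratio = ΔV_u / ΔV_c = Sy / S = 0.3 / 1 × 10^-4 = 3000

ΔV_u / ΔV_c ≈ 3000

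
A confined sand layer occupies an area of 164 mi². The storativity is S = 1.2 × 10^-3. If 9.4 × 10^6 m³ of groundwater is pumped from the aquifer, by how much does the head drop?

Δh ≈ 18.4 m

A = 164 mi² = 4.248 × 10^8 m²
Δh = ΔV / (S × A) = 9.4 × 10^6 m³ / (0.0012 × 4.248 × 10^8 m²) = 18.44 m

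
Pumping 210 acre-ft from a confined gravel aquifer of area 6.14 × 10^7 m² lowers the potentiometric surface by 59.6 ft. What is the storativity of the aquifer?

Δh = 59.6 ft = 18.17 m
ΔV = 210 acre-ft = 2.59 × 10^5 m³
S = ΔV / (A × Δh) = 2.59 × 10^5 m³ / (6.14 × 10^7 m² × 18.17 m) = 2.322 × 10^-4

S ≈ 2.3 × 10^-4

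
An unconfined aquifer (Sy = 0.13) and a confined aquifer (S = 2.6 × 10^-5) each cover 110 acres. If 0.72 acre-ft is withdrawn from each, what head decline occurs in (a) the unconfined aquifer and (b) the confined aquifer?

Δh_u ≈ 0.0153 m; Δh_c ≈ 76.7 m

A = 110 acres = 4.452 × 10^5 m²
ΔV = 0.72 acre-ft = 888.1 m³
Unconfined: Δh_u = ΔV/(Sy·A) = 888.1/(0.13 × 4.452 × 10^5) = 0.01535 m
Confined: Δh_c = ΔV/(S·A) = 888.1/(2.6 × 10^-5 × 4.452 × 10^5) = 76.73 m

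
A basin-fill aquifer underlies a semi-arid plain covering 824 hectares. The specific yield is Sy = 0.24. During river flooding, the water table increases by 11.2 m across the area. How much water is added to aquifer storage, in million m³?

ΔV ≈ 22.1 million m³

A = 824 hectares = 8.24 × 10^6 m²
ΔV = Sy × A × Δh = 0.24 × 8.24 × 10^6 m² × 11.2 m = 2.215 × 10^7 m³
ΔV = 2.215 × 10^7 m³ = 22.15 million m³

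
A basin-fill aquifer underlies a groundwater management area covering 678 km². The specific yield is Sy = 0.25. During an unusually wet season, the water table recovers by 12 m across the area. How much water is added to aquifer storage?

A = 678 km² = 6.78 × 10^8 m²
ΔV = Sy × A × Δh = 0.25 × 6.78 × 10^8 m² × 12 m = 2.034 × 10^9 m³

ΔV ≈ 2.03 × 10^9 m³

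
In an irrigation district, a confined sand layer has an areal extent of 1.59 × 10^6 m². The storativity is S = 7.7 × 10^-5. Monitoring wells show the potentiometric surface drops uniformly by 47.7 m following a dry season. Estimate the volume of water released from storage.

ΔV = S × A × Δh = 7.7 × 10^-5 × 1.59 × 10^6 m² × 47.7 m = 5840 m³

ΔV ≈ 5840 m³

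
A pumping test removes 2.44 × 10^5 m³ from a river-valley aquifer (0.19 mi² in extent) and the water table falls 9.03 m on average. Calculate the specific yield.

A = 0.19 mi² = 4.921 × 10^5 m²
Sy = ΔV / (A × Δh) = 2.44 × 10^5 m³ / (4.921 × 10^5 m² × 9.03 m) = 0.05491

Sy ≈ 0.055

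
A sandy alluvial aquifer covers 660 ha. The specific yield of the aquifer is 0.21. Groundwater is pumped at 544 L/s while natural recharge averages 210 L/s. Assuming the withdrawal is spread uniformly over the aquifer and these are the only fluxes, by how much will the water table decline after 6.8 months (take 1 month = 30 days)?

A = 660 ha = 6.6 × 10^6 m²
Net abstraction = 544 − 210 = 334 L/s
Q_net = 334 L/s = 28860 m³/d
t = 6.8 months = 204 d
ΔV = Q × t = 28860 m³/d × 204 d = 5.887 × 10^6 m³
Δh = ΔV / (Sy × A) = 5.887 × 10^6 / (0.21 × 6.6 × 10^6) = 4.247 m

Δh ≈ 4.25 m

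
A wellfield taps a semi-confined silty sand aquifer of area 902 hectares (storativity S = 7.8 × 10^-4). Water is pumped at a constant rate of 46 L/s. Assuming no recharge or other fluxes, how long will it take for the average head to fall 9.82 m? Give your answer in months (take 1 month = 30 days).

t ≈ 0.579 months

A = 902 hectares = 9.02 × 10^6 m²
ΔV = S × A × Δh = 7.8 × 10^-4 × 9.02 × 10^6 × 9.82 = 69090 m³
Q = 46 L/s = 3974 m³/d
t = ΔV / Q = 69090 m³ / 3974 m³/d = 17.38 d
t = 17.38 d ≈ 0.5795 months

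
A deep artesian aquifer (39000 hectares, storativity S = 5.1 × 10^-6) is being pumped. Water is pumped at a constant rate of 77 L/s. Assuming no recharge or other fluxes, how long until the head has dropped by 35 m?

A = 39000 hectares = 3.9 × 10^8 m²
ΔV = S × A × Δh = 5.1 × 10^-6 × 3.9 × 10^8 × 35 = 69620 m³
Q = 77 L/s = 6653 m³/d
t = ΔV / Q = 69620 m³ / 6653 m³/d = 10.46 d

t ≈ 10.5 days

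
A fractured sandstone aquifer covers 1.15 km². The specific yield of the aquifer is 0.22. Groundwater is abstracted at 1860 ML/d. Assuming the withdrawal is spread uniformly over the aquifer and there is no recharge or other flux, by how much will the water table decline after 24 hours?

Δh ≈ 7.35 m

A = 1.15 km² = 1.15 × 10^6 m²
Q = 1860 ML/d = 1.86 × 10^6 m³/d
t = 24 hours = 1 d
ΔV = Q × t = 1.86 × 10^6 m³/d × 1 d = 1.86 × 10^6 m³
Δh = ΔV / (Sy × A) = 1.86 × 10^6 / (0.22 × 1.15 × 10^6) = 7.352 m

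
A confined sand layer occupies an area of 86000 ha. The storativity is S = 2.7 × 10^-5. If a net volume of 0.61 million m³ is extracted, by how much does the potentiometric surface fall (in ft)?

Δh ≈ 86.2 ft

A = 86000 ha = 8.6 × 10^8 m²
ΔV = 0.61 million m³ = 6.1 × 10^5 m³
Δh = ΔV / (S × A) = 6.1 × 10^5 m³ / (2.7 × 10^-5 × 8.6 × 10^8 m²) = 26.27 m
Δh = 26.27 m = 86.19 ft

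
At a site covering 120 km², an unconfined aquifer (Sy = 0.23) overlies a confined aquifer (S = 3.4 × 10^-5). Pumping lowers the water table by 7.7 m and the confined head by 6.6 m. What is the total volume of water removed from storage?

ΔV ≈ 2.13 × 10^8 m³

A = 120 km² = 1.2 × 10^8 m²
Unconfined: ΔV_u = Sy × A × Δh_u = 0.23 × 1.2 × 10^8 × 7.7 = 2.125 × 10^8 m³
Confined: ΔV_c = S × A × Δh_c = 3.4 × 10^-5 × 1.2 × 10^8 × 6.6 = 26930 m³
Total ΔV = 2.125 × 10^8 + 26930 = 2.125 × 10^8 m³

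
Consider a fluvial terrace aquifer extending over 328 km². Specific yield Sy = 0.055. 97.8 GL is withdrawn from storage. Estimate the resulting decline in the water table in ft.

A = 328 km² = 3.28 × 10^8 m²
ΔV = 97.8 GL = 9.78 × 10^7 m³
Δh = ΔV / (Sy × A) = 9.78 × 10^7 m³ / (0.055 × 3.28 × 10^8 m²) = 5.421 m
Δh = 5.421 m = 17.79 ft

Δh ≈ 17.8 ft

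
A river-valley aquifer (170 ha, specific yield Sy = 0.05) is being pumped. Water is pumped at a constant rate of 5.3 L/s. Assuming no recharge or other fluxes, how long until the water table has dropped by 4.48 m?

A = 170 ha = 1.7 × 10^6 m²
ΔV = Sy × A × Δh = 0.05 × 1.7 × 10^6 × 4.48 = 3.808 × 10^5 m³
Q = 5.3 L/s = 457.9 m³/d
t = ΔV / Q = 3.808 × 10^5 m³ / 457.9 m³/d = 831.6 d

t ≈ 832 days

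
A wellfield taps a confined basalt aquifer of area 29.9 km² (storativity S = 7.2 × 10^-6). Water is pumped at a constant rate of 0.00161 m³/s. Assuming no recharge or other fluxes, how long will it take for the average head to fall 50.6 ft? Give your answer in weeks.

t ≈ 3.41 weeks

A = 29.9 km² = 2.99 × 10^7 m²
Δh = 50.6 ft = 15.42 m
ΔV = S × A × Δh = 7.2 × 10^-6 × 2.99 × 10^7 × 15.42 = 3320 m³
Q = 0.00161 m³/s = 139.1 m³/d
t = ΔV / Q = 3320 m³ / 139.1 m³/d = 23.87 d
t = 23.87 d ≈ 3.41 weeks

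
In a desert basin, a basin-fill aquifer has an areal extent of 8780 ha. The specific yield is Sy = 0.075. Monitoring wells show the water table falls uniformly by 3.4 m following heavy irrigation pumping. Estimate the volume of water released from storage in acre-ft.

A = 8780 ha = 8.78 × 10^7 m²
ΔV = Sy × A × Δh = 0.075 × 8.78 × 10^7 m² × 3.4 m = 2.239 × 10^7 m³
ΔV = 2.239 × 10^7 m³ = 18150 acre-ft

ΔV ≈ 18200 acre-ft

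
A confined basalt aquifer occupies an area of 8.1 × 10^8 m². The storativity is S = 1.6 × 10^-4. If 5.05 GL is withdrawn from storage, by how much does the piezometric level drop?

ΔV = 5.05 GL = 5.05 × 10^6 m³
Δh = ΔV / (S × A) = 5.05 × 10^6 m³ / (1.6 × 10^-4 × 8.1 × 10^8 m²) = 38.97 m

Δh ≈ 39 m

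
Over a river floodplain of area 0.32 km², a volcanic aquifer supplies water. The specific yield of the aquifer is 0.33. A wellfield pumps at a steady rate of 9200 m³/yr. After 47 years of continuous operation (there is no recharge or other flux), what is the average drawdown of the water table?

Δh ≈ 4.09 m

A = 0.32 km² = 3.2 × 10^5 m²
Q = 9200 m³/yr = 25.21 m³/d
t = 47 years = 17160 d
ΔV = Q × t = 25.21 m³/d × 17160 d = 4.324 × 10^5 m³
Δh = ΔV / (Sy × A) = 4.324 × 10^5 / (0.33 × 3.2 × 10^5) = 4.095 m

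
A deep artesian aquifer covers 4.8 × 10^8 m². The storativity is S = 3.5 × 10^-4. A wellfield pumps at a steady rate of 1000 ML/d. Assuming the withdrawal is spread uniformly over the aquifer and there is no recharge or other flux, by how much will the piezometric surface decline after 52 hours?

Q = 1000 ML/d = 1 × 10^6 m³/d
t = 52 hours = 2.167 d
ΔV = Q × t = 1 × 10^6 m³/d × 2.167 d = 2.167 × 10^6 m³
Δh = ΔV / (S × A) = 2.167 × 10^6 / (3.5 × 10^-4 × 4.8 × 10^8) = 12.9 m

Δh ≈ 12.9 m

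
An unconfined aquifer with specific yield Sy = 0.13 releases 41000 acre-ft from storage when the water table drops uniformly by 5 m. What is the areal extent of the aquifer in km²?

ΔV = 41000 acre-ft = 5.057 × 10^7 m³
A = ΔV / (Sy × Δh) = 5.057 × 10^7 / (0.13 × 5) = 7.78 × 10^7 m²
A = 7.78 × 10^7 m² = 77.8 km²

A ≈ 77.8 km²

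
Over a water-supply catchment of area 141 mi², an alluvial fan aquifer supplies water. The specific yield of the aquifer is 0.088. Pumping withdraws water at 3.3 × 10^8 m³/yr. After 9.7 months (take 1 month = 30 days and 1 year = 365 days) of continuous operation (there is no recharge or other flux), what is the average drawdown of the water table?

Δh ≈ 8.19 m

A = 141 mi² = 3.652 × 10^8 m²
Q = 3.3 × 10^8 m³/yr = 9.041 × 10^5 m³/d
t = 9.7 months = 291 d
ΔV = Q × t = 9.041 × 10^5 m³/d × 291 d = 2.631 × 10^8 m³
Δh = ΔV / (Sy × A) = 2.631 × 10^8 / (0.088 × 3.652 × 10^8) = 8.187 m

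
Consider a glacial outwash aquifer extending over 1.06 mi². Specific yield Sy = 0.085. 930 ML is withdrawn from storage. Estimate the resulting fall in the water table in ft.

Δh ≈ 13.1 ft

A = 1.06 mi² = 2.745 × 10^6 m²
ΔV = 930 ML = 9.3 × 10^5 m³
Δh = ΔV / (Sy × A) = 9.3 × 10^5 m³ / (0.085 × 2.745 × 10^6 m²) = 3.985 m
Δh = 3.985 m = 13.08 ft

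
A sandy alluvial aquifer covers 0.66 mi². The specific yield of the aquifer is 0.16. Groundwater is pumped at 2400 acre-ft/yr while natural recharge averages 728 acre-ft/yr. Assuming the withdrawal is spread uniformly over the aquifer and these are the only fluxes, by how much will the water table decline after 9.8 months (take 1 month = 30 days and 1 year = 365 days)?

A = 0.66 mi² = 1.709 × 10^6 m²
Net abstraction = 2400 − 728 = 1672 acre-ft/yr
Q_net = 1672 acre-ft/yr = 5650 m³/d
t = 9.8 months = 294 d
ΔV = Q × t = 5650 m³/d × 294 d = 1.661 × 10^6 m³
Δh = ΔV / (Sy × A) = 1.661 × 10^6 / (0.16 × 1.709 × 10^6) = 6.074 m

Δh ≈ 6.07 m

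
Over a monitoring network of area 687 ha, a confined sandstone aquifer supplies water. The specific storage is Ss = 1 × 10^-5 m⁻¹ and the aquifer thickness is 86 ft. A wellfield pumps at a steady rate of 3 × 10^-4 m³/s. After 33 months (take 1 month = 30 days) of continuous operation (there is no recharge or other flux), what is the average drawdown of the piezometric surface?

Δh ≈ 14.2 m

b = 86 ft = 26.21 m
S = Ss × b = 1 × 10^-5 m⁻¹ × 26.21 m = 2.621 × 10^-4
A = 687 ha = 6.87 × 10^6 m²
Q = 3 × 10^-4 m³/s = 25.92 m³/d
t = 33 months = 990 d
ΔV = Q × t = 25.92 m³/d × 990 d = 25660 m³
Δh = ΔV / (S × A) = 25660 / (2.621 × 10^-4 × 6.87 × 10^6) = 14.25 m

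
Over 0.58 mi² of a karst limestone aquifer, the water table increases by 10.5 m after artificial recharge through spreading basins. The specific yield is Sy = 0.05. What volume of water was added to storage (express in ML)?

ΔV ≈ 789 ML

A = 0.58 mi² = 1.502 × 10^6 m²
ΔV = Sy × A × Δh = 0.05 × 1.502 × 10^6 m² × 10.5 m = 7.887 × 10^5 m³
ΔV = 7.887 × 10^5 m³ = 788.7 ML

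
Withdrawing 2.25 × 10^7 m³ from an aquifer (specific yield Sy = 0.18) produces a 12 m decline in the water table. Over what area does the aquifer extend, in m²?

A = ΔV / (Sy × Δh) = 2.25 × 10^7 / (0.18 × 12) = 1.042 × 10^7 m²

A ≈ 1.04 × 10^7 m²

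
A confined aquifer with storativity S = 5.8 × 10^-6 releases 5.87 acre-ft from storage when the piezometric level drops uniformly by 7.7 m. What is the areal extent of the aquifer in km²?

A ≈ 162 km²

ΔV = 5.87 acre-ft = 7241 m³
A = ΔV / (S × Δh) = 7241 / (5.8 × 10^-6 × 7.7) = 1.621 × 10^8 m²
A = 1.621 × 10^8 m² = 162.1 km²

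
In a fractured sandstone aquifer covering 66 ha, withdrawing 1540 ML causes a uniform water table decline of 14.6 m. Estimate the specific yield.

Sy ≈ 0.16

A = 66 ha = 6.6 × 10^5 m²
ΔV = 1540 ML = 1.54 × 10^6 m³
Sy = ΔV / (A × Δh) = 1.54 × 10^6 m³ / (6.6 × 10^5 m² × 14.6 m) = 0.1598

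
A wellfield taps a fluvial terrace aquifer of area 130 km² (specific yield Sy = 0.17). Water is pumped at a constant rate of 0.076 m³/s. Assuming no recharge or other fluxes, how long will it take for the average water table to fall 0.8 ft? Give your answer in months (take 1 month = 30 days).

A = 130 km² = 1.3 × 10^8 m²
Δh = 0.8 ft = 0.2438 m
ΔV = Sy × A × Δh = 0.17 × 1.3 × 10^8 × 0.2438 = 5.389 × 10^6 m³
Q = 0.076 m³/s = 6566 m³/d
t = ΔV / Q = 5.389 × 10^6 m³ / 6566 m³/d = 820.7 d
t = 820.7 d ≈ 27.36 months

t ≈ 27.4 months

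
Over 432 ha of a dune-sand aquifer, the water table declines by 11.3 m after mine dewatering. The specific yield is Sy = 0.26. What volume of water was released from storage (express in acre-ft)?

A = 432 ha = 4.32 × 10^6 m²
ΔV = Sy × A × Δh = 0.26 × 4.32 × 10^6 m² × 11.3 m = 1.269 × 10^7 m³
ΔV = 1.269 × 10^7 m³ = 10290 acre-ft

ΔV ≈ 10300 acre-ft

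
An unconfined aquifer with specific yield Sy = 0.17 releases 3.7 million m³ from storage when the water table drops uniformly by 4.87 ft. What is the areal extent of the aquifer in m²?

A ≈ 1.47 × 10^7 m²

Δh = 4.87 ft = 1.484 m
ΔV = 3.7 million m³ = 3.7 × 10^6 m³
A = ΔV / (Sy × Δh) = 3.7 × 10^6 / (0.17 × 1.484) = 1.466 × 10^7 m²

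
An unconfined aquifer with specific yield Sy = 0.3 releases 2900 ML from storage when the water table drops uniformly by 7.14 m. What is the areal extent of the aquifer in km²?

A ≈ 1.35 km²

ΔV = 2900 ML = 2.9 × 10^6 m³
A = ΔV / (Sy × Δh) = 2.9 × 10^6 / (0.3 × 7.14) = 1.354 × 10^6 m²
A = 1.354 × 10^6 m² = 1.354 km²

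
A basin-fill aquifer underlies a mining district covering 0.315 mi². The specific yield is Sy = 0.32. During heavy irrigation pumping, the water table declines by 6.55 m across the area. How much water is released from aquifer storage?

ΔV ≈ 1.71 × 10^6 m³

A = 0.315 mi² = 8.158 × 10^5 m²
ΔV = Sy × A × Δh = 0.32 × 8.158 × 10^5 m² × 6.55 m = 1.71 × 10^6 m³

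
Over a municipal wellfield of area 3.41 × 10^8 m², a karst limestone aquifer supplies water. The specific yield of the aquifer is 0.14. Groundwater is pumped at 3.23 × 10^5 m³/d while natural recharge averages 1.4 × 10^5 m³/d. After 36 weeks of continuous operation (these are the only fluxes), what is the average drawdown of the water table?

Δh ≈ 0.966 m

Net abstraction = 3.23 × 10^5 − 1.4 × 10^5 = 1.83 × 10^5 m³/d
t = 36 weeks = 252 d
ΔV = Q × t = 1.83 × 10^5 m³/d × 252 d = 4.612 × 10^7 m³
Δh = ΔV / (Sy × A) = 4.612 × 10^7 / (0.14 × 3.41 × 10^8) = 0.966 m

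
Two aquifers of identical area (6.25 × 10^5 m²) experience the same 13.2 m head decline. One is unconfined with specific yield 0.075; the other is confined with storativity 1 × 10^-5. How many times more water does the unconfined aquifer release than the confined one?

Unconfined: ΔV_u = Sy × A × Δh = 0.075 × 6.25 × 10^5 × 13.2 = 6.188 × 10^5 m³
Confined: ΔV_c = S × A × Δh = 1 × 10^-5 × 6.25 × 10^5 × 13.2 = 82.5 m³
Ratio = ΔV_u / ΔV_c = Sy / S = 0.075 / 1 × 10^-5 = 7500

ΔV_u / ΔV_c ≈ 7500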